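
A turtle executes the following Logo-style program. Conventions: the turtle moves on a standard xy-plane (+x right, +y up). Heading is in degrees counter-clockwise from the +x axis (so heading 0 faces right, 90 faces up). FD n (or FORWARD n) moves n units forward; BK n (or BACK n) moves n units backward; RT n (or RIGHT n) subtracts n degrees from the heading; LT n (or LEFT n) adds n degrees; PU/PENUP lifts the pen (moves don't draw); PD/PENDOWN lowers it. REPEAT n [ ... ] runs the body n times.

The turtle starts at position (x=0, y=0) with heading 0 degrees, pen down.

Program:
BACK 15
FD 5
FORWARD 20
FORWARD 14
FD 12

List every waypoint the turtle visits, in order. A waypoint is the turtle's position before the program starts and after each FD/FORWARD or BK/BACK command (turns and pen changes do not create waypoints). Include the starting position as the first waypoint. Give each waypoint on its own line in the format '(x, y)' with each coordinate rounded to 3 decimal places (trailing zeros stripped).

Executing turtle program step by step:
Start: pos=(0,0), heading=0, pen down
BK 15: (0,0) -> (-15,0) [heading=0, draw]
FD 5: (-15,0) -> (-10,0) [heading=0, draw]
FD 20: (-10,0) -> (10,0) [heading=0, draw]
FD 14: (10,0) -> (24,0) [heading=0, draw]
FD 12: (24,0) -> (36,0) [heading=0, draw]
Final: pos=(36,0), heading=0, 5 segment(s) drawn
Waypoints (6 total):
(0, 0)
(-15, 0)
(-10, 0)
(10, 0)
(24, 0)
(36, 0)

Answer: (0, 0)
(-15, 0)
(-10, 0)
(10, 0)
(24, 0)
(36, 0)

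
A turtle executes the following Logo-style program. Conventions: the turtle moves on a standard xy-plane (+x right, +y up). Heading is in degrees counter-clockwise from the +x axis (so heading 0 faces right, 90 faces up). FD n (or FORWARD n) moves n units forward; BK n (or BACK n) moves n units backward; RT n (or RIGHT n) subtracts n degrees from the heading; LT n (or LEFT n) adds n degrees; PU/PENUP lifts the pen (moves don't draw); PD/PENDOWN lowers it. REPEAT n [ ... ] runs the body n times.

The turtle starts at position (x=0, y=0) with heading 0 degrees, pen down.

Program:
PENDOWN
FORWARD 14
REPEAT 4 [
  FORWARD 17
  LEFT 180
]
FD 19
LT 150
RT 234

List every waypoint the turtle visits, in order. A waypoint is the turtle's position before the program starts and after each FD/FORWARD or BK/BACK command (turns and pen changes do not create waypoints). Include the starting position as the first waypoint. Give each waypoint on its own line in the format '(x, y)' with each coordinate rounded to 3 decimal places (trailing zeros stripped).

Executing turtle program step by step:
Start: pos=(0,0), heading=0, pen down
PD: pen down
FD 14: (0,0) -> (14,0) [heading=0, draw]
REPEAT 4 [
  -- iteration 1/4 --
  FD 17: (14,0) -> (31,0) [heading=0, draw]
  LT 180: heading 0 -> 180
  -- iteration 2/4 --
  FD 17: (31,0) -> (14,0) [heading=180, draw]
  LT 180: heading 180 -> 0
  -- iteration 3/4 --
  FD 17: (14,0) -> (31,0) [heading=0, draw]
  LT 180: heading 0 -> 180
  -- iteration 4/4 --
  FD 17: (31,0) -> (14,0) [heading=180, draw]
  LT 180: heading 180 -> 0
]
FD 19: (14,0) -> (33,0) [heading=0, draw]
LT 150: heading 0 -> 150
RT 234: heading 150 -> 276
Final: pos=(33,0), heading=276, 6 segment(s) drawn
Waypoints (7 total):
(0, 0)
(14, 0)
(31, 0)
(14, 0)
(31, 0)
(14, 0)
(33, 0)

Answer: (0, 0)
(14, 0)
(31, 0)
(14, 0)
(31, 0)
(14, 0)
(33, 0)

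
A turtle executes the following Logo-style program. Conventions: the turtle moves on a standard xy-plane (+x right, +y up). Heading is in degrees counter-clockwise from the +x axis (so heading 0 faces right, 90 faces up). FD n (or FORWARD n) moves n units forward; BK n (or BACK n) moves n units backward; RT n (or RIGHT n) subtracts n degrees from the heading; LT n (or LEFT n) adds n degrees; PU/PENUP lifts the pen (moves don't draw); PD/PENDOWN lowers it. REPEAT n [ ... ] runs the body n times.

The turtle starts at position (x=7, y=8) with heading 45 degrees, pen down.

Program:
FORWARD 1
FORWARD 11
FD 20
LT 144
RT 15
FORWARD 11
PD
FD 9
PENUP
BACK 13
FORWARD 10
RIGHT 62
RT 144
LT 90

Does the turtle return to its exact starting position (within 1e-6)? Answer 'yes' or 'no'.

Answer: no

Derivation:
Executing turtle program step by step:
Start: pos=(7,8), heading=45, pen down
FD 1: (7,8) -> (7.707,8.707) [heading=45, draw]
FD 11: (7.707,8.707) -> (15.485,16.485) [heading=45, draw]
FD 20: (15.485,16.485) -> (29.627,30.627) [heading=45, draw]
LT 144: heading 45 -> 189
RT 15: heading 189 -> 174
FD 11: (29.627,30.627) -> (18.688,31.777) [heading=174, draw]
PD: pen down
FD 9: (18.688,31.777) -> (9.737,32.718) [heading=174, draw]
PU: pen up
BK 13: (9.737,32.718) -> (22.666,31.359) [heading=174, move]
FD 10: (22.666,31.359) -> (12.721,32.404) [heading=174, move]
RT 62: heading 174 -> 112
RT 144: heading 112 -> 328
LT 90: heading 328 -> 58
Final: pos=(12.721,32.404), heading=58, 5 segment(s) drawn

Start position: (7, 8)
Final position: (12.721, 32.404)
Distance = 25.066; >= 1e-6 -> NOT closed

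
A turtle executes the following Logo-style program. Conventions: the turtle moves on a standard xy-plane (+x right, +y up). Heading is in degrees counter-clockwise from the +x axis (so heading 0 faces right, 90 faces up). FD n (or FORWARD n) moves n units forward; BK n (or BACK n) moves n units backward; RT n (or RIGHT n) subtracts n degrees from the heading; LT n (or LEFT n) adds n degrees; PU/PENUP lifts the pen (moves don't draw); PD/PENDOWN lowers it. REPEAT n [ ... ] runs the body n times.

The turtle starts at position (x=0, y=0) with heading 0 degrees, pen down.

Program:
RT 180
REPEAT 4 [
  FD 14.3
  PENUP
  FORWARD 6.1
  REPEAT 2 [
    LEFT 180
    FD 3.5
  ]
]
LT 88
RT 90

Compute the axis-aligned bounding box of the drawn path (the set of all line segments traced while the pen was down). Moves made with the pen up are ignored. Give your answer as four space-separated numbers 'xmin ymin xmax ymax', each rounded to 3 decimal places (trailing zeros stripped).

Executing turtle program step by step:
Start: pos=(0,0), heading=0, pen down
RT 180: heading 0 -> 180
REPEAT 4 [
  -- iteration 1/4 --
  FD 14.3: (0,0) -> (-14.3,0) [heading=180, draw]
  PU: pen up
  FD 6.1: (-14.3,0) -> (-20.4,0) [heading=180, move]
  REPEAT 2 [
    -- iteration 1/2 --
    LT 180: heading 180 -> 0
    FD 3.5: (-20.4,0) -> (-16.9,0) [heading=0, move]
    -- iteration 2/2 --
    LT 180: heading 0 -> 180
    FD 3.5: (-16.9,0) -> (-20.4,0) [heading=180, move]
  ]
  -- iteration 2/4 --
  FD 14.3: (-20.4,0) -> (-34.7,0) [heading=180, move]
  PU: pen up
  FD 6.1: (-34.7,0) -> (-40.8,0) [heading=180, move]
  REPEAT 2 [
    -- iteration 1/2 --
    LT 180: heading 180 -> 0
    FD 3.5: (-40.8,0) -> (-37.3,0) [heading=0, move]
    -- iteration 2/2 --
    LT 180: heading 0 -> 180
    FD 3.5: (-37.3,0) -> (-40.8,0) [heading=180, move]
  ]
  -- iteration 3/4 --
  FD 14.3: (-40.8,0) -> (-55.1,0) [heading=180, move]
  PU: pen up
  FD 6.1: (-55.1,0) -> (-61.2,0) [heading=180, move]
  REPEAT 2 [
    -- iteration 1/2 --
    LT 180: heading 180 -> 0
    FD 3.5: (-61.2,0) -> (-57.7,0) [heading=0, move]
    -- iteration 2/2 --
    LT 180: heading 0 -> 180
    FD 3.5: (-57.7,0) -> (-61.2,0) [heading=180, move]
  ]
  -- iteration 4/4 --
  FD 14.3: (-61.2,0) -> (-75.5,0) [heading=180, move]
  PU: pen up
  FD 6.1: (-75.5,0) -> (-81.6,0) [heading=180, move]
  REPEAT 2 [
    -- iteration 1/2 --
    LT 180: heading 180 -> 0
    FD 3.5: (-81.6,0) -> (-78.1,0) [heading=0, move]
    -- iteration 2/2 --
    LT 180: heading 0 -> 180
    FD 3.5: (-78.1,0) -> (-81.6,0) [heading=180, move]
  ]
]
LT 88: heading 180 -> 268
RT 90: heading 268 -> 178
Final: pos=(-81.6,0), heading=178, 1 segment(s) drawn

Segment endpoints: x in {-14.3, 0}, y in {0, 0}
xmin=-14.3, ymin=0, xmax=0, ymax=0

Answer: -14.3 0 0 0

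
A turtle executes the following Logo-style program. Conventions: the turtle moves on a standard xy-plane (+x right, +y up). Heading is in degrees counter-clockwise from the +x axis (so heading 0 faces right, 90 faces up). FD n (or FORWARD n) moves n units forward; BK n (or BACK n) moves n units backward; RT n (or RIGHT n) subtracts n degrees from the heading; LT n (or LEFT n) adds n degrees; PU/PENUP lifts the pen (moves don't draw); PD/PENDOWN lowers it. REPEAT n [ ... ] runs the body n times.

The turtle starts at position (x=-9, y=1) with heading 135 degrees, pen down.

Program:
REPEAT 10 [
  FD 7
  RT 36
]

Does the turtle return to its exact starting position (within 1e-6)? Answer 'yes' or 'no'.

Answer: yes

Derivation:
Executing turtle program step by step:
Start: pos=(-9,1), heading=135, pen down
REPEAT 10 [
  -- iteration 1/10 --
  FD 7: (-9,1) -> (-13.95,5.95) [heading=135, draw]
  RT 36: heading 135 -> 99
  -- iteration 2/10 --
  FD 7: (-13.95,5.95) -> (-15.045,12.864) [heading=99, draw]
  RT 36: heading 99 -> 63
  -- iteration 3/10 --
  FD 7: (-15.045,12.864) -> (-11.867,19.101) [heading=63, draw]
  RT 36: heading 63 -> 27
  -- iteration 4/10 --
  FD 7: (-11.867,19.101) -> (-5.63,22.279) [heading=27, draw]
  RT 36: heading 27 -> 351
  -- iteration 5/10 --
  FD 7: (-5.63,22.279) -> (1.284,21.184) [heading=351, draw]
  RT 36: heading 351 -> 315
  -- iteration 6/10 --
  FD 7: (1.284,21.184) -> (6.234,16.234) [heading=315, draw]
  RT 36: heading 315 -> 279
  -- iteration 7/10 --
  FD 7: (6.234,16.234) -> (7.329,9.32) [heading=279, draw]
  RT 36: heading 279 -> 243
  -- iteration 8/10 --
  FD 7: (7.329,9.32) -> (4.151,3.083) [heading=243, draw]
  RT 36: heading 243 -> 207
  -- iteration 9/10 --
  FD 7: (4.151,3.083) -> (-2.086,-0.095) [heading=207, draw]
  RT 36: heading 207 -> 171
  -- iteration 10/10 --
  FD 7: (-2.086,-0.095) -> (-9,1) [heading=171, draw]
  RT 36: heading 171 -> 135
]
Final: pos=(-9,1), heading=135, 10 segment(s) drawn

Start position: (-9, 1)
Final position: (-9, 1)
Distance = 0; < 1e-6 -> CLOSED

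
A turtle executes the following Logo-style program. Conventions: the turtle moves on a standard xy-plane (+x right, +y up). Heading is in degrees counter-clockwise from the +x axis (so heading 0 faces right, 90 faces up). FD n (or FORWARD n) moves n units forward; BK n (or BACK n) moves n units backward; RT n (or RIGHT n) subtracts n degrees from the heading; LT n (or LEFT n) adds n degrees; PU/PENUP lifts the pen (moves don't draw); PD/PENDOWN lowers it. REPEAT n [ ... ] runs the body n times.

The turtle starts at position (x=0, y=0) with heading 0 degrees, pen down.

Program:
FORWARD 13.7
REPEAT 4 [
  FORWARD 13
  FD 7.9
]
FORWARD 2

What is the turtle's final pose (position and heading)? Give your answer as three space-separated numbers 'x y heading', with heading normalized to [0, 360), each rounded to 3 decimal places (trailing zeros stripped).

Answer: 99.3 0 0

Derivation:
Executing turtle program step by step:
Start: pos=(0,0), heading=0, pen down
FD 13.7: (0,0) -> (13.7,0) [heading=0, draw]
REPEAT 4 [
  -- iteration 1/4 --
  FD 13: (13.7,0) -> (26.7,0) [heading=0, draw]
  FD 7.9: (26.7,0) -> (34.6,0) [heading=0, draw]
  -- iteration 2/4 --
  FD 13: (34.6,0) -> (47.6,0) [heading=0, draw]
  FD 7.9: (47.6,0) -> (55.5,0) [heading=0, draw]
  -- iteration 3/4 --
  FD 13: (55.5,0) -> (68.5,0) [heading=0, draw]
  FD 7.9: (68.5,0) -> (76.4,0) [heading=0, draw]
  -- iteration 4/4 --
  FD 13: (76.4,0) -> (89.4,0) [heading=0, draw]
  FD 7.9: (89.4,0) -> (97.3,0) [heading=0, draw]
]
FD 2: (97.3,0) -> (99.3,0) [heading=0, draw]
Final: pos=(99.3,0), heading=0, 10 segment(s) drawn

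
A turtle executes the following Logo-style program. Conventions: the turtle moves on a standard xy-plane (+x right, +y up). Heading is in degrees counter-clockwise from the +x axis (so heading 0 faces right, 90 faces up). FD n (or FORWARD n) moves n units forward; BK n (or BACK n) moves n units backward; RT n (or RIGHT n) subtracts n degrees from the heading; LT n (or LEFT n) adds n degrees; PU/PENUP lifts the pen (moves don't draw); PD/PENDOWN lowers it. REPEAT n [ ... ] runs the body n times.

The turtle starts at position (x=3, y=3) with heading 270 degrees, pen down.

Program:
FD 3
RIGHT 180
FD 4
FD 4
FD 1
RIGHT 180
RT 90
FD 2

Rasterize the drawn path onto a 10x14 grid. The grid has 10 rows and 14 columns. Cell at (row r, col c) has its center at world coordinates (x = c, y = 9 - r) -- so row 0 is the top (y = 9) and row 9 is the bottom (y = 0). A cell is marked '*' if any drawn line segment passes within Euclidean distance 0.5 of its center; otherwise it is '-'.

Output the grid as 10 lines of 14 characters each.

Segment 0: (3,3) -> (3,0)
Segment 1: (3,0) -> (3,4)
Segment 2: (3,4) -> (3,8)
Segment 3: (3,8) -> (3,9)
Segment 4: (3,9) -> (1,9)

Answer: -***----------
---*----------
---*----------
---*----------
---*----------
---*----------
---*----------
---*----------
---*----------
---*----------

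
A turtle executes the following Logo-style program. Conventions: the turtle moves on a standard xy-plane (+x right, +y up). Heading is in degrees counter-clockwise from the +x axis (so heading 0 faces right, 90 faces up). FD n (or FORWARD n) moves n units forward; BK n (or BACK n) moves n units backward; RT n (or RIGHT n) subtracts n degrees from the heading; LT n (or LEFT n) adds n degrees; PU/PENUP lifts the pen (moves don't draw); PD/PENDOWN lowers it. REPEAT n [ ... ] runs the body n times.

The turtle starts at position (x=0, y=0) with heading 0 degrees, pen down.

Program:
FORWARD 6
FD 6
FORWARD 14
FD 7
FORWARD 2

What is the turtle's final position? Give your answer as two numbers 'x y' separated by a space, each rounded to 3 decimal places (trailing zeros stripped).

Answer: 35 0

Derivation:
Executing turtle program step by step:
Start: pos=(0,0), heading=0, pen down
FD 6: (0,0) -> (6,0) [heading=0, draw]
FD 6: (6,0) -> (12,0) [heading=0, draw]
FD 14: (12,0) -> (26,0) [heading=0, draw]
FD 7: (26,0) -> (33,0) [heading=0, draw]
FD 2: (33,0) -> (35,0) [heading=0, draw]
Final: pos=(35,0), heading=0, 5 segment(s) drawn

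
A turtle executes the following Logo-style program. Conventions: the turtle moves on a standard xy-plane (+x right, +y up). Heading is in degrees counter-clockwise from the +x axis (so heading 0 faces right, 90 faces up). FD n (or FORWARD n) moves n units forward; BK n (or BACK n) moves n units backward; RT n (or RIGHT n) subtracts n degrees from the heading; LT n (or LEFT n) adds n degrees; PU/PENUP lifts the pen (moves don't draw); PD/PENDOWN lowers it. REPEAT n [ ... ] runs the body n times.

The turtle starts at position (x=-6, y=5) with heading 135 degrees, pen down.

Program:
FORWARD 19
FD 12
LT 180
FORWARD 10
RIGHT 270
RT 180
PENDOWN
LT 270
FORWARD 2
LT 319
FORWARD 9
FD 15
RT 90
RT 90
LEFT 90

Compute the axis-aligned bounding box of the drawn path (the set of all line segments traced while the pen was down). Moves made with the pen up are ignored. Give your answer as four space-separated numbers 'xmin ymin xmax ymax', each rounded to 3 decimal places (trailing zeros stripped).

Executing turtle program step by step:
Start: pos=(-6,5), heading=135, pen down
FD 19: (-6,5) -> (-19.435,18.435) [heading=135, draw]
FD 12: (-19.435,18.435) -> (-27.92,26.92) [heading=135, draw]
LT 180: heading 135 -> 315
FD 10: (-27.92,26.92) -> (-20.849,19.849) [heading=315, draw]
RT 270: heading 315 -> 45
RT 180: heading 45 -> 225
PD: pen down
LT 270: heading 225 -> 135
FD 2: (-20.849,19.849) -> (-22.263,21.263) [heading=135, draw]
LT 319: heading 135 -> 94
FD 9: (-22.263,21.263) -> (-22.891,30.242) [heading=94, draw]
FD 15: (-22.891,30.242) -> (-23.938,45.205) [heading=94, draw]
RT 90: heading 94 -> 4
RT 90: heading 4 -> 274
LT 90: heading 274 -> 4
Final: pos=(-23.938,45.205), heading=4, 6 segment(s) drawn

Segment endpoints: x in {-27.92, -23.938, -22.891, -22.263, -20.849, -19.435, -6}, y in {5, 18.435, 19.849, 21.263, 26.92, 30.242, 45.205}
xmin=-27.92, ymin=5, xmax=-6, ymax=45.205

Answer: -27.92 5 -6 45.205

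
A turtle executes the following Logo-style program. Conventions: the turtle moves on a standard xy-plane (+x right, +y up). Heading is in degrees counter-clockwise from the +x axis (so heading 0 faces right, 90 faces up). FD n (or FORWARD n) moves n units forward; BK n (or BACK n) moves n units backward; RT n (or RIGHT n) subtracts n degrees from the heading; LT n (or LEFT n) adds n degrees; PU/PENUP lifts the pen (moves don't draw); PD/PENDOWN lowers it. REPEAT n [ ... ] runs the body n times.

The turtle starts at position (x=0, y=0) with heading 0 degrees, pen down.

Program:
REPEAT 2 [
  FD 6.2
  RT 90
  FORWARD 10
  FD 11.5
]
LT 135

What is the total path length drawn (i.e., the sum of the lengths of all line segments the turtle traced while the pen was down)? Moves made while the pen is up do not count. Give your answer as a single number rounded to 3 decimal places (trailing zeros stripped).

Answer: 55.4

Derivation:
Executing turtle program step by step:
Start: pos=(0,0), heading=0, pen down
REPEAT 2 [
  -- iteration 1/2 --
  FD 6.2: (0,0) -> (6.2,0) [heading=0, draw]
  RT 90: heading 0 -> 270
  FD 10: (6.2,0) -> (6.2,-10) [heading=270, draw]
  FD 11.5: (6.2,-10) -> (6.2,-21.5) [heading=270, draw]
  -- iteration 2/2 --
  FD 6.2: (6.2,-21.5) -> (6.2,-27.7) [heading=270, draw]
  RT 90: heading 270 -> 180
  FD 10: (6.2,-27.7) -> (-3.8,-27.7) [heading=180, draw]
  FD 11.5: (-3.8,-27.7) -> (-15.3,-27.7) [heading=180, draw]
]
LT 135: heading 180 -> 315
Final: pos=(-15.3,-27.7), heading=315, 6 segment(s) drawn

Segment lengths:
  seg 1: (0,0) -> (6.2,0), length = 6.2
  seg 2: (6.2,0) -> (6.2,-10), length = 10
  seg 3: (6.2,-10) -> (6.2,-21.5), length = 11.5
  seg 4: (6.2,-21.5) -> (6.2,-27.7), length = 6.2
  seg 5: (6.2,-27.7) -> (-3.8,-27.7), length = 10
  seg 6: (-3.8,-27.7) -> (-15.3,-27.7), length = 11.5
Total = 55.4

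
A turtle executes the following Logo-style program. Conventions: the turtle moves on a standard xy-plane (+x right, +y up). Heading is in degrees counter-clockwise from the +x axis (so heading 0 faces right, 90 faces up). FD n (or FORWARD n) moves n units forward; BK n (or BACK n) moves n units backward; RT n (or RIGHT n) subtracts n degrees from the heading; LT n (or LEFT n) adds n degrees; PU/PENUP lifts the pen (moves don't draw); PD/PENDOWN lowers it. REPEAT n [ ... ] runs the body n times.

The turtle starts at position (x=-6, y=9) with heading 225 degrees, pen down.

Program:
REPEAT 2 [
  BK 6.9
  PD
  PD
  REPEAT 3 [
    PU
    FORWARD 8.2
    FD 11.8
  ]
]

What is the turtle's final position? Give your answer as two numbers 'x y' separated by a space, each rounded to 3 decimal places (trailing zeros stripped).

Answer: -81.095 -66.095

Derivation:
Executing turtle program step by step:
Start: pos=(-6,9), heading=225, pen down
REPEAT 2 [
  -- iteration 1/2 --
  BK 6.9: (-6,9) -> (-1.121,13.879) [heading=225, draw]
  PD: pen down
  PD: pen down
  REPEAT 3 [
    -- iteration 1/3 --
    PU: pen up
    FD 8.2: (-1.121,13.879) -> (-6.919,8.081) [heading=225, move]
    FD 11.8: (-6.919,8.081) -> (-15.263,-0.263) [heading=225, move]
    -- iteration 2/3 --
    PU: pen up
    FD 8.2: (-15.263,-0.263) -> (-21.061,-6.061) [heading=225, move]
    FD 11.8: (-21.061,-6.061) -> (-29.405,-14.405) [heading=225, move]
    -- iteration 3/3 --
    PU: pen up
    FD 8.2: (-29.405,-14.405) -> (-35.204,-20.204) [heading=225, move]
    FD 11.8: (-35.204,-20.204) -> (-43.547,-28.547) [heading=225, move]
  ]
  -- iteration 2/2 --
  BK 6.9: (-43.547,-28.547) -> (-38.668,-23.668) [heading=225, move]
  PD: pen down
  PD: pen down
  REPEAT 3 [
    -- iteration 1/3 --
    PU: pen up
    FD 8.2: (-38.668,-23.668) -> (-44.467,-29.467) [heading=225, move]
    FD 11.8: (-44.467,-29.467) -> (-52.81,-37.81) [heading=225, move]
    -- iteration 2/3 --
    PU: pen up
    FD 8.2: (-52.81,-37.81) -> (-58.609,-43.609) [heading=225, move]
    FD 11.8: (-58.609,-43.609) -> (-66.953,-51.953) [heading=225, move]
    -- iteration 3/3 --
    PU: pen up
    FD 8.2: (-66.953,-51.953) -> (-72.751,-57.751) [heading=225, move]
    FD 11.8: (-72.751,-57.751) -> (-81.095,-66.095) [heading=225, move]
  ]
]
Final: pos=(-81.095,-66.095), heading=225, 1 segment(s) drawn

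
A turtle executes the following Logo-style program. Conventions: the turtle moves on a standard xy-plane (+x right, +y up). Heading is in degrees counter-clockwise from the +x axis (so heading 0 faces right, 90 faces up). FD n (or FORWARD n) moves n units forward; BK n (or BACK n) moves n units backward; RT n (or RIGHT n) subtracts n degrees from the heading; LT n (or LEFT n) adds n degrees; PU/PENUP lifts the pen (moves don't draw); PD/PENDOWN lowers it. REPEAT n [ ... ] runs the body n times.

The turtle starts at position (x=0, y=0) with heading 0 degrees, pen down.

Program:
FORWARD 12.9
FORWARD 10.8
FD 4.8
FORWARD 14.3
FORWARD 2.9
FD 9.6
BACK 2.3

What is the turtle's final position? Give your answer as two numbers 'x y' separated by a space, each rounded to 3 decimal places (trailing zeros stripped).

Executing turtle program step by step:
Start: pos=(0,0), heading=0, pen down
FD 12.9: (0,0) -> (12.9,0) [heading=0, draw]
FD 10.8: (12.9,0) -> (23.7,0) [heading=0, draw]
FD 4.8: (23.7,0) -> (28.5,0) [heading=0, draw]
FD 14.3: (28.5,0) -> (42.8,0) [heading=0, draw]
FD 2.9: (42.8,0) -> (45.7,0) [heading=0, draw]
FD 9.6: (45.7,0) -> (55.3,0) [heading=0, draw]
BK 2.3: (55.3,0) -> (53,0) [heading=0, draw]
Final: pos=(53,0), heading=0, 7 segment(s) drawn

Answer: 53 0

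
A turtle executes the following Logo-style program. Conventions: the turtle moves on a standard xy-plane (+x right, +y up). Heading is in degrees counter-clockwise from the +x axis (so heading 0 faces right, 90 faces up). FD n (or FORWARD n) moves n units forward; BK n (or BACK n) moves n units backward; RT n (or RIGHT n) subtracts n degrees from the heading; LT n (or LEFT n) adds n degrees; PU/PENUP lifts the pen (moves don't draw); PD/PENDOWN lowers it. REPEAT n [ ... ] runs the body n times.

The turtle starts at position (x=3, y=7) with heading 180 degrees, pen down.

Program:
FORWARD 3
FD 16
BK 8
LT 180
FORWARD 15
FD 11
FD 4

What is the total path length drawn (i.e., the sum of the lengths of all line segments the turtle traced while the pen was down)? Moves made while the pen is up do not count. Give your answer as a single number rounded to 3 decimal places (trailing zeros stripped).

Executing turtle program step by step:
Start: pos=(3,7), heading=180, pen down
FD 3: (3,7) -> (0,7) [heading=180, draw]
FD 16: (0,7) -> (-16,7) [heading=180, draw]
BK 8: (-16,7) -> (-8,7) [heading=180, draw]
LT 180: heading 180 -> 0
FD 15: (-8,7) -> (7,7) [heading=0, draw]
FD 11: (7,7) -> (18,7) [heading=0, draw]
FD 4: (18,7) -> (22,7) [heading=0, draw]
Final: pos=(22,7), heading=0, 6 segment(s) drawn

Segment lengths:
  seg 1: (3,7) -> (0,7), length = 3
  seg 2: (0,7) -> (-16,7), length = 16
  seg 3: (-16,7) -> (-8,7), length = 8
  seg 4: (-8,7) -> (7,7), length = 15
  seg 5: (7,7) -> (18,7), length = 11
  seg 6: (18,7) -> (22,7), length = 4
Total = 57

Answer: 57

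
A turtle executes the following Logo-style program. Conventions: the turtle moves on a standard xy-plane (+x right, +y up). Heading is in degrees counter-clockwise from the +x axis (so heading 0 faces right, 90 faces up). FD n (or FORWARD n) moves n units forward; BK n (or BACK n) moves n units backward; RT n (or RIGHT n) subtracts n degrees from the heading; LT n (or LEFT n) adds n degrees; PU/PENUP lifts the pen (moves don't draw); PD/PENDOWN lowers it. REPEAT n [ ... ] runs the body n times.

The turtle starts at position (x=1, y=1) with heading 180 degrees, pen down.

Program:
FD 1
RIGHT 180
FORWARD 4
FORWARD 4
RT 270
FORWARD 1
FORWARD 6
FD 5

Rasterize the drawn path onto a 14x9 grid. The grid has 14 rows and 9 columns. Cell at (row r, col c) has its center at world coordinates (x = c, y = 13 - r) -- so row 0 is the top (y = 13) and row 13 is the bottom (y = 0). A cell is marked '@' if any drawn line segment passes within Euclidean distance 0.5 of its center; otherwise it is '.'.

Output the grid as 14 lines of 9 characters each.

Answer: ........@
........@
........@
........@
........@
........@
........@
........@
........@
........@
........@
........@
@@@@@@@@@
.........

Derivation:
Segment 0: (1,1) -> (0,1)
Segment 1: (0,1) -> (4,1)
Segment 2: (4,1) -> (8,1)
Segment 3: (8,1) -> (8,2)
Segment 4: (8,2) -> (8,8)
Segment 5: (8,8) -> (8,13)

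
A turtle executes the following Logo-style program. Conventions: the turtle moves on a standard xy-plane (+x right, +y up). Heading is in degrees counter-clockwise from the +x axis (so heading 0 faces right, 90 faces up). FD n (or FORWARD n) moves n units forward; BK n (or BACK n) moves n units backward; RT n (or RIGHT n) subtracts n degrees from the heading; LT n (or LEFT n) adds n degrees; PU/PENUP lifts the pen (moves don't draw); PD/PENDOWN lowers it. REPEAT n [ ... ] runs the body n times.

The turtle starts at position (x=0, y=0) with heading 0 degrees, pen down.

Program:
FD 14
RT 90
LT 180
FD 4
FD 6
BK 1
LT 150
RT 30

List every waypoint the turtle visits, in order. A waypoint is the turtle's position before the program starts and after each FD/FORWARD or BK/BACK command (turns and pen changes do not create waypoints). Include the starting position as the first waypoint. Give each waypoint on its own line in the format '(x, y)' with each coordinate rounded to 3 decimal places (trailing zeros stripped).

Answer: (0, 0)
(14, 0)
(14, 4)
(14, 10)
(14, 9)

Derivation:
Executing turtle program step by step:
Start: pos=(0,0), heading=0, pen down
FD 14: (0,0) -> (14,0) [heading=0, draw]
RT 90: heading 0 -> 270
LT 180: heading 270 -> 90
FD 4: (14,0) -> (14,4) [heading=90, draw]
FD 6: (14,4) -> (14,10) [heading=90, draw]
BK 1: (14,10) -> (14,9) [heading=90, draw]
LT 150: heading 90 -> 240
RT 30: heading 240 -> 210
Final: pos=(14,9), heading=210, 4 segment(s) drawn
Waypoints (5 total):
(0, 0)
(14, 0)
(14, 4)
(14, 10)
(14, 9)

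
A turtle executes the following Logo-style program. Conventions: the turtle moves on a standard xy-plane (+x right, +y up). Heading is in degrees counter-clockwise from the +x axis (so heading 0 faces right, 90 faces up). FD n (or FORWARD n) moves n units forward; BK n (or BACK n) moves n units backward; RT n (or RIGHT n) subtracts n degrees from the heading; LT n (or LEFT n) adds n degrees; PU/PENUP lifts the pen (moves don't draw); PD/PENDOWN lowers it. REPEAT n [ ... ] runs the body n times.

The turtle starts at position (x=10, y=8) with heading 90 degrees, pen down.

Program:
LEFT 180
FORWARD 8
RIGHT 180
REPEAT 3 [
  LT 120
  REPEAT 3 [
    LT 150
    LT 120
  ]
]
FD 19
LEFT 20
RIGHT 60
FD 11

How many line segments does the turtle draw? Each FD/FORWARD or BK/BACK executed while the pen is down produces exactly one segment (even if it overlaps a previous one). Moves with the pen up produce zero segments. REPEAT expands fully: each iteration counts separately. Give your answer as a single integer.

Answer: 3

Derivation:
Executing turtle program step by step:
Start: pos=(10,8), heading=90, pen down
LT 180: heading 90 -> 270
FD 8: (10,8) -> (10,0) [heading=270, draw]
RT 180: heading 270 -> 90
REPEAT 3 [
  -- iteration 1/3 --
  LT 120: heading 90 -> 210
  REPEAT 3 [
    -- iteration 1/3 --
    LT 150: heading 210 -> 0
    LT 120: heading 0 -> 120
    -- iteration 2/3 --
    LT 150: heading 120 -> 270
    LT 120: heading 270 -> 30
    -- iteration 3/3 --
    LT 150: heading 30 -> 180
    LT 120: heading 180 -> 300
  ]
  -- iteration 2/3 --
  LT 120: heading 300 -> 60
  REPEAT 3 [
    -- iteration 1/3 --
    LT 150: heading 60 -> 210
    LT 120: heading 210 -> 330
    -- iteration 2/3 --
    LT 150: heading 330 -> 120
    LT 120: heading 120 -> 240
    -- iteration 3/3 --
    LT 150: heading 240 -> 30
    LT 120: heading 30 -> 150
  ]
  -- iteration 3/3 --
  LT 120: heading 150 -> 270
  REPEAT 3 [
    -- iteration 1/3 --
    LT 150: heading 270 -> 60
    LT 120: heading 60 -> 180
    -- iteration 2/3 --
    LT 150: heading 180 -> 330
    LT 120: heading 330 -> 90
    -- iteration 3/3 --
    LT 150: heading 90 -> 240
    LT 120: heading 240 -> 0
  ]
]
FD 19: (10,0) -> (29,0) [heading=0, draw]
LT 20: heading 0 -> 20
RT 60: heading 20 -> 320
FD 11: (29,0) -> (37.426,-7.071) [heading=320, draw]
Final: pos=(37.426,-7.071), heading=320, 3 segment(s) drawn
Segments drawn: 3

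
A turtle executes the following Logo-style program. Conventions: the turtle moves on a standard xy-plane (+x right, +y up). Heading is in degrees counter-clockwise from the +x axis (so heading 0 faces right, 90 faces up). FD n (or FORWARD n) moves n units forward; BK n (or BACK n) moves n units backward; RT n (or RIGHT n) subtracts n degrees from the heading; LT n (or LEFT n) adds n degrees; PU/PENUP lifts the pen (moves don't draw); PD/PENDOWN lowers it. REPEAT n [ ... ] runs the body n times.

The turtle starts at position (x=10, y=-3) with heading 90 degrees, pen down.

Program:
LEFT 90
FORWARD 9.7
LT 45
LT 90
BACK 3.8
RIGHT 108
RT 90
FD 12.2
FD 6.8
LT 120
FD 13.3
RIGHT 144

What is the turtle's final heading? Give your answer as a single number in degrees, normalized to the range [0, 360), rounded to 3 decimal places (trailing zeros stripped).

Answer: 93

Derivation:
Executing turtle program step by step:
Start: pos=(10,-3), heading=90, pen down
LT 90: heading 90 -> 180
FD 9.7: (10,-3) -> (0.3,-3) [heading=180, draw]
LT 45: heading 180 -> 225
LT 90: heading 225 -> 315
BK 3.8: (0.3,-3) -> (-2.387,-0.313) [heading=315, draw]
RT 108: heading 315 -> 207
RT 90: heading 207 -> 117
FD 12.2: (-2.387,-0.313) -> (-7.926,10.557) [heading=117, draw]
FD 6.8: (-7.926,10.557) -> (-11.013,16.616) [heading=117, draw]
LT 120: heading 117 -> 237
FD 13.3: (-11.013,16.616) -> (-18.257,5.462) [heading=237, draw]
RT 144: heading 237 -> 93
Final: pos=(-18.257,5.462), heading=93, 5 segment(s) drawn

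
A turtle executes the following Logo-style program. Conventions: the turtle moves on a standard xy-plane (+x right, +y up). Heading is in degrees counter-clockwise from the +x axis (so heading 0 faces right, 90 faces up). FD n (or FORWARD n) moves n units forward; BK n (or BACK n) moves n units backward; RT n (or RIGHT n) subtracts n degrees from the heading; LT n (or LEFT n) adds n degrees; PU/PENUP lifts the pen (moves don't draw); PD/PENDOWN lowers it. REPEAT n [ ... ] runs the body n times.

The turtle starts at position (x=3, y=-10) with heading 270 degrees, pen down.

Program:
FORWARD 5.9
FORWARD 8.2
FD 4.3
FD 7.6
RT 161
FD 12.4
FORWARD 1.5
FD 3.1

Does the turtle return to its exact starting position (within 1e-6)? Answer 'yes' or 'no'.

Executing turtle program step by step:
Start: pos=(3,-10), heading=270, pen down
FD 5.9: (3,-10) -> (3,-15.9) [heading=270, draw]
FD 8.2: (3,-15.9) -> (3,-24.1) [heading=270, draw]
FD 4.3: (3,-24.1) -> (3,-28.4) [heading=270, draw]
FD 7.6: (3,-28.4) -> (3,-36) [heading=270, draw]
RT 161: heading 270 -> 109
FD 12.4: (3,-36) -> (-1.037,-24.276) [heading=109, draw]
FD 1.5: (-1.037,-24.276) -> (-1.525,-22.857) [heading=109, draw]
FD 3.1: (-1.525,-22.857) -> (-2.535,-19.926) [heading=109, draw]
Final: pos=(-2.535,-19.926), heading=109, 7 segment(s) drawn

Start position: (3, -10)
Final position: (-2.535, -19.926)
Distance = 11.365; >= 1e-6 -> NOT closed

Answer: no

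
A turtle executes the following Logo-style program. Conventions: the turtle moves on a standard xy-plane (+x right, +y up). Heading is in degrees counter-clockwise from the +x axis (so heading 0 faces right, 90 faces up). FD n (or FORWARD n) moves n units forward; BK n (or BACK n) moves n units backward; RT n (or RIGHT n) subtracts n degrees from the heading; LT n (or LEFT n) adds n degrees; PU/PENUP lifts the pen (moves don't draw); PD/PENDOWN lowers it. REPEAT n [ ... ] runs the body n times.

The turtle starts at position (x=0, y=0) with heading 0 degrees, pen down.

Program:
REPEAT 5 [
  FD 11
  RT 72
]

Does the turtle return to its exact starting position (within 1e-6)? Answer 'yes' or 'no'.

Answer: yes

Derivation:
Executing turtle program step by step:
Start: pos=(0,0), heading=0, pen down
REPEAT 5 [
  -- iteration 1/5 --
  FD 11: (0,0) -> (11,0) [heading=0, draw]
  RT 72: heading 0 -> 288
  -- iteration 2/5 --
  FD 11: (11,0) -> (14.399,-10.462) [heading=288, draw]
  RT 72: heading 288 -> 216
  -- iteration 3/5 --
  FD 11: (14.399,-10.462) -> (5.5,-16.927) [heading=216, draw]
  RT 72: heading 216 -> 144
  -- iteration 4/5 --
  FD 11: (5.5,-16.927) -> (-3.399,-10.462) [heading=144, draw]
  RT 72: heading 144 -> 72
  -- iteration 5/5 --
  FD 11: (-3.399,-10.462) -> (0,0) [heading=72, draw]
  RT 72: heading 72 -> 0
]
Final: pos=(0,0), heading=0, 5 segment(s) drawn

Start position: (0, 0)
Final position: (0, 0)
Distance = 0; < 1e-6 -> CLOSED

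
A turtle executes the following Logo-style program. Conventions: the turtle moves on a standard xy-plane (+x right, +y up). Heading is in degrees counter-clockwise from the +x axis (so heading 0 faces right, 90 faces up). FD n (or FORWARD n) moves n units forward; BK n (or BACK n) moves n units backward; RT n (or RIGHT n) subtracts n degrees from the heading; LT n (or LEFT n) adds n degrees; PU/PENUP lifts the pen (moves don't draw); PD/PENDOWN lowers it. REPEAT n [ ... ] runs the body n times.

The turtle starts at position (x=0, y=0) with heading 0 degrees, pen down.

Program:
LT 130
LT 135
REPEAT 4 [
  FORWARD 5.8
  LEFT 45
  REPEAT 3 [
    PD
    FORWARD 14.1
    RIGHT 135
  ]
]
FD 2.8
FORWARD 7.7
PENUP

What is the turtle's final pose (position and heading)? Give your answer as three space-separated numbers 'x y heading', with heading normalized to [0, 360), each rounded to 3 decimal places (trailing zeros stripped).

Answer: 20.336 -35.608 265

Derivation:
Executing turtle program step by step:
Start: pos=(0,0), heading=0, pen down
LT 130: heading 0 -> 130
LT 135: heading 130 -> 265
REPEAT 4 [
  -- iteration 1/4 --
  FD 5.8: (0,0) -> (-0.506,-5.778) [heading=265, draw]
  LT 45: heading 265 -> 310
  REPEAT 3 [
    -- iteration 1/3 --
    PD: pen down
    FD 14.1: (-0.506,-5.778) -> (8.558,-16.579) [heading=310, draw]
    RT 135: heading 310 -> 175
    -- iteration 2/3 --
    PD: pen down
    FD 14.1: (8.558,-16.579) -> (-5.489,-15.35) [heading=175, draw]
    RT 135: heading 175 -> 40
    -- iteration 3/3 --
    PD: pen down
    FD 14.1: (-5.489,-15.35) -> (5.313,-6.287) [heading=40, draw]
    RT 135: heading 40 -> 265
  ]
  -- iteration 2/4 --
  FD 5.8: (5.313,-6.287) -> (4.807,-12.065) [heading=265, draw]
  LT 45: heading 265 -> 310
  REPEAT 3 [
    -- iteration 1/3 --
    PD: pen down
    FD 14.1: (4.807,-12.065) -> (13.87,-22.866) [heading=310, draw]
    RT 135: heading 310 -> 175
    -- iteration 2/3 --
    PD: pen down
    FD 14.1: (13.87,-22.866) -> (-0.176,-21.637) [heading=175, draw]
    RT 135: heading 175 -> 40
    -- iteration 3/3 --
    PD: pen down
    FD 14.1: (-0.176,-21.637) -> (10.625,-12.574) [heading=40, draw]
    RT 135: heading 40 -> 265
  ]
  -- iteration 3/4 --
  FD 5.8: (10.625,-12.574) -> (10.12,-18.352) [heading=265, draw]
  LT 45: heading 265 -> 310
  REPEAT 3 [
    -- iteration 1/3 --
    PD: pen down
    FD 14.1: (10.12,-18.352) -> (19.183,-29.153) [heading=310, draw]
    RT 135: heading 310 -> 175
    -- iteration 2/3 --
    PD: pen down
    FD 14.1: (19.183,-29.153) -> (5.137,-27.924) [heading=175, draw]
    RT 135: heading 175 -> 40
    -- iteration 3/3 --
    PD: pen down
    FD 14.1: (5.137,-27.924) -> (15.938,-18.861) [heading=40, draw]
    RT 135: heading 40 -> 265
  ]
  -- iteration 4/4 --
  FD 5.8: (15.938,-18.861) -> (15.433,-24.639) [heading=265, draw]
  LT 45: heading 265 -> 310
  REPEAT 3 [
    -- iteration 1/3 --
    PD: pen down
    FD 14.1: (15.433,-24.639) -> (24.496,-35.44) [heading=310, draw]
    RT 135: heading 310 -> 175
    -- iteration 2/3 --
    PD: pen down
    FD 14.1: (24.496,-35.44) -> (10.45,-34.211) [heading=175, draw]
    RT 135: heading 175 -> 40
    -- iteration 3/3 --
    PD: pen down
    FD 14.1: (10.45,-34.211) -> (21.251,-25.148) [heading=40, draw]
    RT 135: heading 40 -> 265
  ]
]
FD 2.8: (21.251,-25.148) -> (21.007,-27.937) [heading=265, draw]
FD 7.7: (21.007,-27.937) -> (20.336,-35.608) [heading=265, draw]
PU: pen up
Final: pos=(20.336,-35.608), heading=265, 18 segment(s) drawn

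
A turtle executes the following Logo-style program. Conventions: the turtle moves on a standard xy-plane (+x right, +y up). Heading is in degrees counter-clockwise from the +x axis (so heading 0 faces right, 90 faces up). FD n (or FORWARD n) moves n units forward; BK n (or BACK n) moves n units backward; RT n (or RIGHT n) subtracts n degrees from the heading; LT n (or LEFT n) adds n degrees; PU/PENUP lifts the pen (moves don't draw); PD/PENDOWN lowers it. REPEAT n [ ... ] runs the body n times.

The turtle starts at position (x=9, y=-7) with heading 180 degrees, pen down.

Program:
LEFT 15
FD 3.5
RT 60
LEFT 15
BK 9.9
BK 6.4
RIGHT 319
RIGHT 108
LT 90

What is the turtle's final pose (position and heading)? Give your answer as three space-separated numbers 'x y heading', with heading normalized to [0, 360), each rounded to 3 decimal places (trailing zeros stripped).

Answer: 19.735 -16.056 173

Derivation:
Executing turtle program step by step:
Start: pos=(9,-7), heading=180, pen down
LT 15: heading 180 -> 195
FD 3.5: (9,-7) -> (5.619,-7.906) [heading=195, draw]
RT 60: heading 195 -> 135
LT 15: heading 135 -> 150
BK 9.9: (5.619,-7.906) -> (14.193,-12.856) [heading=150, draw]
BK 6.4: (14.193,-12.856) -> (19.735,-16.056) [heading=150, draw]
RT 319: heading 150 -> 191
RT 108: heading 191 -> 83
LT 90: heading 83 -> 173
Final: pos=(19.735,-16.056), heading=173, 3 segment(s) drawn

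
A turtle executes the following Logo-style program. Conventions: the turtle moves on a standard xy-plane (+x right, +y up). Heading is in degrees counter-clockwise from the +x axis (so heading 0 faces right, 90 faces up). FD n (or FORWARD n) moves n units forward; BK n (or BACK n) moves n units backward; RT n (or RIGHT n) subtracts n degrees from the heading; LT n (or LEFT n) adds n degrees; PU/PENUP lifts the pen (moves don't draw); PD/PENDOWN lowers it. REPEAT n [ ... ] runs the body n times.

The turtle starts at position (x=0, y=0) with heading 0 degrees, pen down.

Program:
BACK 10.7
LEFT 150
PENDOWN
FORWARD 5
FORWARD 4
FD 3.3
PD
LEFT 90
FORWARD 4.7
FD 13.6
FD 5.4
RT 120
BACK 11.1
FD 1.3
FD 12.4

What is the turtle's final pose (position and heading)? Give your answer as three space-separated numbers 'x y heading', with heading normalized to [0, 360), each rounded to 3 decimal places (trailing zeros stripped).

Executing turtle program step by step:
Start: pos=(0,0), heading=0, pen down
BK 10.7: (0,0) -> (-10.7,0) [heading=0, draw]
LT 150: heading 0 -> 150
PD: pen down
FD 5: (-10.7,0) -> (-15.03,2.5) [heading=150, draw]
FD 4: (-15.03,2.5) -> (-18.494,4.5) [heading=150, draw]
FD 3.3: (-18.494,4.5) -> (-21.352,6.15) [heading=150, draw]
PD: pen down
LT 90: heading 150 -> 240
FD 4.7: (-21.352,6.15) -> (-23.702,2.08) [heading=240, draw]
FD 13.6: (-23.702,2.08) -> (-30.502,-9.698) [heading=240, draw]
FD 5.4: (-30.502,-9.698) -> (-33.202,-14.375) [heading=240, draw]
RT 120: heading 240 -> 120
BK 11.1: (-33.202,-14.375) -> (-27.652,-23.988) [heading=120, draw]
FD 1.3: (-27.652,-23.988) -> (-28.302,-22.862) [heading=120, draw]
FD 12.4: (-28.302,-22.862) -> (-34.502,-12.123) [heading=120, draw]
Final: pos=(-34.502,-12.123), heading=120, 10 segment(s) drawn

Answer: -34.502 -12.123 120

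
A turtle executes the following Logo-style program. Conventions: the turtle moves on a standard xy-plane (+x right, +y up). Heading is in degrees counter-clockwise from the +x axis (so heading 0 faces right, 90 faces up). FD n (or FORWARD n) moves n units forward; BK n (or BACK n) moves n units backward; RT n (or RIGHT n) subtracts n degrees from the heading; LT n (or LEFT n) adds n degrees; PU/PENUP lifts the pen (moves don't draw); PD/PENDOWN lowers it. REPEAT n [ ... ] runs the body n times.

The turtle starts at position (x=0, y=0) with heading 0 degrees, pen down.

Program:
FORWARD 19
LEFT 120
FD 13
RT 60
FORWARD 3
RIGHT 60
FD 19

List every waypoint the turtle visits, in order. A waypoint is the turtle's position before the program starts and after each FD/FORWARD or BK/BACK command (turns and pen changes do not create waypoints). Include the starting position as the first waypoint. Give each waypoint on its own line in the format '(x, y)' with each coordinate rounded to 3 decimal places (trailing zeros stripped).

Answer: (0, 0)
(19, 0)
(12.5, 11.258)
(14, 13.856)
(33, 13.856)

Derivation:
Executing turtle program step by step:
Start: pos=(0,0), heading=0, pen down
FD 19: (0,0) -> (19,0) [heading=0, draw]
LT 120: heading 0 -> 120
FD 13: (19,0) -> (12.5,11.258) [heading=120, draw]
RT 60: heading 120 -> 60
FD 3: (12.5,11.258) -> (14,13.856) [heading=60, draw]
RT 60: heading 60 -> 0
FD 19: (14,13.856) -> (33,13.856) [heading=0, draw]
Final: pos=(33,13.856), heading=0, 4 segment(s) drawn
Waypoints (5 total):
(0, 0)
(19, 0)
(12.5, 11.258)
(14, 13.856)
(33, 13.856)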